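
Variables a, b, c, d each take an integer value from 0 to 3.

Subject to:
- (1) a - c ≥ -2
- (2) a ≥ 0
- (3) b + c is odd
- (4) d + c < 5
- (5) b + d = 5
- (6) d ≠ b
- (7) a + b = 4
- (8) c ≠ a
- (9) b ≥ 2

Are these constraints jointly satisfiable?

Satisfiable

Try a = 1, b = 3, c = 0, d = 2.
Check constraint 1: a - c = 1; constraint 4: d + c = 2. The remaining constraints are straightforward to verify.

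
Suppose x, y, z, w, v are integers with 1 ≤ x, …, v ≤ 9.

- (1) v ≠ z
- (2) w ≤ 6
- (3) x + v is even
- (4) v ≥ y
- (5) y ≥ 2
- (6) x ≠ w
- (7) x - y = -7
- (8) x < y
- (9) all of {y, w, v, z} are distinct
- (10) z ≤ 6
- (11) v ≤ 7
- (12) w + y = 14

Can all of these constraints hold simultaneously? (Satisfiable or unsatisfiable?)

Unsatisfiable

From constraint 2: w ≤ 6. From constraints 4 and 11: y ≤ v ≤ 7. Hence w + y ≤ 13. But constraint 12 requires w + y = 14, and 14 > 13. Contradiction.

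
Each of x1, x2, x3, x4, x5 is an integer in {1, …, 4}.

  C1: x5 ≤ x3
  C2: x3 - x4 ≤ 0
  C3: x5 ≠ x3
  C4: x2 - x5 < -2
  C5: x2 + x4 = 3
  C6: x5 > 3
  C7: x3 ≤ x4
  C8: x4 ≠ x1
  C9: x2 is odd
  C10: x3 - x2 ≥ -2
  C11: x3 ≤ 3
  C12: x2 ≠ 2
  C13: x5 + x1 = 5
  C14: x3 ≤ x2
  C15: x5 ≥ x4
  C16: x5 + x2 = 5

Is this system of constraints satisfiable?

Unsatisfiable

From constraint 6: x5 ≥ 4. From constraints 1 and 11: x5 ≤ x3 and x3 ≤ 3, so x5 ≤ 3. But 3 < 4, so no value of x5 works.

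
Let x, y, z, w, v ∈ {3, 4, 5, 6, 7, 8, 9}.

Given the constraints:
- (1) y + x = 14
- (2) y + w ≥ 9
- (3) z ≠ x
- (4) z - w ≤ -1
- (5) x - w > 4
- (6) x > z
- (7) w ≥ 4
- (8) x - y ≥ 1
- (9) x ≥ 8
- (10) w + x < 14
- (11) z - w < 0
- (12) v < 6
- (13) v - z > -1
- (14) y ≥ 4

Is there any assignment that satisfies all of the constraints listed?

Take x = 9, y = 5, z = 3, w = 4, v = 4. Then constraint 1: y + x = 14; constraint 2: y + w = 9; constraint 4: z - w = -1, and every other listed constraint is also met.

Satisfiable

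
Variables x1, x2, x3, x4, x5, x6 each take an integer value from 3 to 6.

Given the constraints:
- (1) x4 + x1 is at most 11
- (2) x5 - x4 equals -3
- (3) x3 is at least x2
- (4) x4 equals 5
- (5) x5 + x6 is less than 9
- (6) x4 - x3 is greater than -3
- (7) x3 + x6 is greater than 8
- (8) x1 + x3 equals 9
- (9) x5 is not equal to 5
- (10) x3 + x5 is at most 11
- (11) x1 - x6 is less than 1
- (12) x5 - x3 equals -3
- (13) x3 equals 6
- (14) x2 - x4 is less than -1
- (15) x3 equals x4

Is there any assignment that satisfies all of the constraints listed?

Unsatisfiable

Constraint 13 fixes x3 = 6 and constraint 4 fixes x4 = 5, but constraint 15 requires x3 = x4. Since 6 ≠ 5, contradiction.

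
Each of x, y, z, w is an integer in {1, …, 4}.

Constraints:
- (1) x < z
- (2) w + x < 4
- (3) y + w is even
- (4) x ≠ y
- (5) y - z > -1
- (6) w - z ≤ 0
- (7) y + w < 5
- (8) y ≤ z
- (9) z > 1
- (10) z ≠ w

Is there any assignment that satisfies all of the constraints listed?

One satisfying assignment is x = 2, y = 3, z = 3, w = 1.
For the less obvious constraints — constraint 2: w + x = 3; constraint 5: y - z = 0; constraint 6: w - z = -2 — and the others hold by inspection.

Satisfiable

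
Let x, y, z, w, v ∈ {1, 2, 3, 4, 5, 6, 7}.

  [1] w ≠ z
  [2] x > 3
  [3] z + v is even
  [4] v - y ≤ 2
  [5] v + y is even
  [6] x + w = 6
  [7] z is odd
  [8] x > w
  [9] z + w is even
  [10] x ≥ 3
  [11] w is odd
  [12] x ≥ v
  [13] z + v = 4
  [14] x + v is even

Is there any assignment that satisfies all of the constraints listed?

Satisfiable

Take x = 5, y = 1, z = 3, w = 1, v = 1. Then constraint 4: v - y = 0; constraint 6: x + w = 6; constraint 13: z + v = 4, and every other listed constraint is also met.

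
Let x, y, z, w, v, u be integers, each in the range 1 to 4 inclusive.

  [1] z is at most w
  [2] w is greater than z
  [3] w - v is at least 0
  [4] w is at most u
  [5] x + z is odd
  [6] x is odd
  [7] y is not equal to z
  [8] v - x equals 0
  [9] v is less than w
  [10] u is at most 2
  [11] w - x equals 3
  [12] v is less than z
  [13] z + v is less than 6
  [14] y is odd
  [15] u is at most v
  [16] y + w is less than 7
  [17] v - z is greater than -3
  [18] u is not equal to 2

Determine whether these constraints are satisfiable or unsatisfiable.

Constraints 1, 4, 12, and 15 give u ≤ v, v < z, z ≤ w, w ≤ u. Chaining: u ≤ v < z ≤ w ≤ u, which forces u < u — impossible.

Unsatisfiable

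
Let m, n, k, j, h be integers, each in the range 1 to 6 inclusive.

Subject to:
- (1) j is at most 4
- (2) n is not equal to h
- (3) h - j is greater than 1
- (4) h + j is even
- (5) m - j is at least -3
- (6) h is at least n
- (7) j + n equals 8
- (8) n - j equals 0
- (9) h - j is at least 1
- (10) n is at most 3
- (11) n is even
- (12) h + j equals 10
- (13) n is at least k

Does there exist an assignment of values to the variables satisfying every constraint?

Unsatisfiable

From constraint 1: j ≤ 4. From constraint 10: n ≤ 3. Hence j + n ≤ 7. But constraint 7 requires j + n = 8, and 8 > 7. Contradiction.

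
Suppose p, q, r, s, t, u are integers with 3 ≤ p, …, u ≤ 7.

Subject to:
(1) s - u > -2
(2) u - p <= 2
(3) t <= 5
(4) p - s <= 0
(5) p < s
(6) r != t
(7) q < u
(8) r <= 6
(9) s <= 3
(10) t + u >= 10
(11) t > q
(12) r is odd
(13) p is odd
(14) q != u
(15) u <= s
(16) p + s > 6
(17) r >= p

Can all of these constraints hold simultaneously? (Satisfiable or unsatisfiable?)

From constraint 3: t ≤ 5. From constraints 9 and 15: u ≤ s ≤ 3. Hence t + u ≤ 8. But constraint 10 requires t + u ≥ 10, and 10 > 8. Contradiction.

Unsatisfiable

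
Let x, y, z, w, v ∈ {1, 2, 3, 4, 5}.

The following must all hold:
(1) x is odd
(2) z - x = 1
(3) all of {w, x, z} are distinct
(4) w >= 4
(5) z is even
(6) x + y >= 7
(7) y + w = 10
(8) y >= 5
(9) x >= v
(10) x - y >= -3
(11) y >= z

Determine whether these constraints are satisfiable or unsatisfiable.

Take x = 3, y = 5, z = 4, w = 5, v = 3. Then constraint 2: z - x = 1; constraint 6: x + y = 8, and every other listed constraint is also met.

Satisfiable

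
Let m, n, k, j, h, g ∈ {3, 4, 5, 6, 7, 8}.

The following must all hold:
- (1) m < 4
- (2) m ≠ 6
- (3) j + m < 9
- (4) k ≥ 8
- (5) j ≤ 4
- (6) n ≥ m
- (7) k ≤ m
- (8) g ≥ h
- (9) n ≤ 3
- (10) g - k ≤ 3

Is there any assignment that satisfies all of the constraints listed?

Unsatisfiable

From constraints 4 and 7: m ≥ k and k ≥ 8, so m ≥ 8. From constraints 6 and 9: m ≤ n and n ≤ 3, so m ≤ 3. But 3 < 8, so no value of m works.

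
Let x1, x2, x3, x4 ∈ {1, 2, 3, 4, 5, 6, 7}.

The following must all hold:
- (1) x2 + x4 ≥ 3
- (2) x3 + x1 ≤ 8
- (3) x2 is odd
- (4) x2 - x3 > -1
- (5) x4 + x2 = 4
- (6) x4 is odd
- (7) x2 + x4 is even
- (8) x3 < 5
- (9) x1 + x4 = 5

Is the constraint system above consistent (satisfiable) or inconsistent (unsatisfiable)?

Satisfiable

Setting (x1, x2, x3, x4) = (4, 3, 1, 1) satisfies everything: constraint 1: x2 + x4 = 4; constraint 2: x3 + x1 = 5, and the others follow.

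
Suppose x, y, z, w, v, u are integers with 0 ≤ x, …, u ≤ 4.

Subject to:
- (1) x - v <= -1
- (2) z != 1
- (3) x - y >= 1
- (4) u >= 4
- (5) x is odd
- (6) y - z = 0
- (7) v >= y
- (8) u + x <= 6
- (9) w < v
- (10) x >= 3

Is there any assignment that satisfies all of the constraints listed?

Unsatisfiable

From constraint 4: u ≥ 4. From constraint 10: x ≥ 3. Hence u + x ≥ 7. But constraint 8 requires u + x ≤ 6, and 6 < 7. Contradiction.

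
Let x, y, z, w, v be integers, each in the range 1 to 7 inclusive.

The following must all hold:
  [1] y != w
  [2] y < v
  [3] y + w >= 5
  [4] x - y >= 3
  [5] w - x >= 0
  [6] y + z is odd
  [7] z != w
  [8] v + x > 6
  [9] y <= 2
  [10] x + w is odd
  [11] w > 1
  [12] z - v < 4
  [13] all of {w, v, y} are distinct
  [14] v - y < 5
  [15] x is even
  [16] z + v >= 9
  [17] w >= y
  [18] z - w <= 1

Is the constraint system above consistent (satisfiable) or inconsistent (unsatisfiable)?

The assignment x = 4, y = 1, z = 6, w = 7, v = 4 works:
  constraint 3 holds since y + w = 8.
  constraint 4 holds since x - y = 3.
  constraint 5 holds since w - x = 3.
The rest check out directly.

Satisfiable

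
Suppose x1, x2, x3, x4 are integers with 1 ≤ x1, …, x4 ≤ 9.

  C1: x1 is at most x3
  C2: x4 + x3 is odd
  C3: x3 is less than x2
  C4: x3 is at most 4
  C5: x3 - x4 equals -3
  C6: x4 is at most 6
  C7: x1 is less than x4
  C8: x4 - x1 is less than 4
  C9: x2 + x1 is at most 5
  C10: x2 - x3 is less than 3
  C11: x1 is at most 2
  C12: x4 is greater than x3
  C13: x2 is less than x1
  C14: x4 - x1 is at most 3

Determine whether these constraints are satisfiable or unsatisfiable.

Unsatisfiable

Constraints 1, 3, and 13 give x2 < x1, x1 ≤ x3, x3 < x2. Chaining: x2 < x1 ≤ x3 < x2, which forces x2 < x2 — impossible.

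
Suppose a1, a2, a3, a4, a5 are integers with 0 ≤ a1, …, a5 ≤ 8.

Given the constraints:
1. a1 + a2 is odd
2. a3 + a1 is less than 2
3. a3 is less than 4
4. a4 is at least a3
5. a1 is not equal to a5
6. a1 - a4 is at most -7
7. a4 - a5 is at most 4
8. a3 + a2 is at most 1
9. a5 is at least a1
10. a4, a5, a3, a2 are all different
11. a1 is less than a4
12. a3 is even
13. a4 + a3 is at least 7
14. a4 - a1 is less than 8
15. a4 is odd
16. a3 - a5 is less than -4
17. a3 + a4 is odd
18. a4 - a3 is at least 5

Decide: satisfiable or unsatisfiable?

Satisfiable

One satisfying assignment is a1 = 0, a2 = 1, a3 = 0, a4 = 7, a5 = 5.
For the less obvious constraints — constraint 2: a3 + a1 = 0; constraint 6: a1 - a4 = -7; constraint 7: a4 - a5 = 2 — and the others hold by inspection.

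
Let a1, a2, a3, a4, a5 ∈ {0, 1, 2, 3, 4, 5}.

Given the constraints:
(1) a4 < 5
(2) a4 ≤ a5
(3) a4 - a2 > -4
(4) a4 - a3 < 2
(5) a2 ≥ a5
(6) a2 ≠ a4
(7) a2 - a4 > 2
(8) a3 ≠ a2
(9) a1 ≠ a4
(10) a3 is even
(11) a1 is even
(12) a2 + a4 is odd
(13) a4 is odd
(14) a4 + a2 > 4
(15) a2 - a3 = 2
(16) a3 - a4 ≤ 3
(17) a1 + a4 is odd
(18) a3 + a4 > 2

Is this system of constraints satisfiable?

Setting (a1, a2, a3, a4, a5) = (0, 4, 2, 1, 4) satisfies everything: constraint 3: a4 - a2 = -3; constraint 4: a4 - a3 = -1; constraint 7: a2 - a4 = 3, and the others follow.

Satisfiable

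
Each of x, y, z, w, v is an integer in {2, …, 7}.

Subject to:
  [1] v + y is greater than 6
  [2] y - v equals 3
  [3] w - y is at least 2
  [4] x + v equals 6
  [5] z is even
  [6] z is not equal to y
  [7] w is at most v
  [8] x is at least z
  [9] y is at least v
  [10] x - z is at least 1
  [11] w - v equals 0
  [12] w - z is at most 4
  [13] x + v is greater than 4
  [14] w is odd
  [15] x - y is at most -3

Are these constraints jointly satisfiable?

Unsatisfiable

Constraints 3, 10, 12, and 15 give y − x ≥ 3, x − z ≥ 1, z − w ≥ -4, w − y ≥ 2.
Adding all 4 inequalities: the left sides telescope to 0, and the right sides sum to 3 + 1 + (-4) + 2 = 2. So 0 ≥ 2, which is false.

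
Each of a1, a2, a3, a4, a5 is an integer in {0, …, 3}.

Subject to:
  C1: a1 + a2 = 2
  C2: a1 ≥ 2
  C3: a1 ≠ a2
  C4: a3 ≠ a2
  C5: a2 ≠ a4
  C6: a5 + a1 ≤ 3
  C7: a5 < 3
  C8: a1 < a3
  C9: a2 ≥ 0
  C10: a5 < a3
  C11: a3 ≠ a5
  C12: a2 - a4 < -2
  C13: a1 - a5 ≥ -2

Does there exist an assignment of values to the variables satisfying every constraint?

Satisfiable

Try a1 = 2, a2 = 0, a3 = 3, a4 = 3, a5 = 1.
Check constraint 1: a1 + a2 = 2; constraint 6: a5 + a1 = 3. The remaining constraints are straightforward to verify.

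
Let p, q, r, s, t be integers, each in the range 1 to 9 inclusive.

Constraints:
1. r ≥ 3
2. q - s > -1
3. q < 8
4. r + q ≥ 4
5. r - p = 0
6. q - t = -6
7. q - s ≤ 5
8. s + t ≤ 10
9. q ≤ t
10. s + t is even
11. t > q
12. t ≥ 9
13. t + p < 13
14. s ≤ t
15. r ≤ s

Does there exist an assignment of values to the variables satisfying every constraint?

From constraints 1 and 15: s ≥ r ≥ 3. From constraint 12: t ≥ 9. Hence s + t ≥ 12. But constraint 8 requires s + t ≤ 10, and 10 < 12. Contradiction.

Unsatisfiable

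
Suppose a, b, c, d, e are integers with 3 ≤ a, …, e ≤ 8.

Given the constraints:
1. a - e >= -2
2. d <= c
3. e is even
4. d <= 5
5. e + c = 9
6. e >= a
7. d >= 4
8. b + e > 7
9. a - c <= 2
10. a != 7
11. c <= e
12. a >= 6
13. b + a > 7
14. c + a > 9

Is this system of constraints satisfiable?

Unsatisfiable

From constraints 6 and 12: e ≥ a ≥ 6. From constraints 2 and 7: c ≥ d ≥ 4. Hence e + c ≥ 10. But constraint 5 requires e + c = 9, and 9 < 10. Contradiction.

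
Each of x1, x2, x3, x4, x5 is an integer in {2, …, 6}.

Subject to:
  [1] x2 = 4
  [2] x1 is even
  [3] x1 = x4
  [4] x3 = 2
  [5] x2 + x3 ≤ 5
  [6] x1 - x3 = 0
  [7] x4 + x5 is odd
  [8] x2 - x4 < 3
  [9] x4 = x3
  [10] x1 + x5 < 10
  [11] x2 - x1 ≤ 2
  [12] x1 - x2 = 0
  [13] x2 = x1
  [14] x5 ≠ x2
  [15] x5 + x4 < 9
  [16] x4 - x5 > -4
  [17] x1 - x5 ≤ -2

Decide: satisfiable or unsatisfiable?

Constraint 1 fixes x2 = 4 and constraint 4 fixes x3 = 2. Constraints 3, 9, and 13 give x2 = x1 = x4 = x3, so x2 = x3. But 4 ≠ 2 — contradiction.

Unsatisfiable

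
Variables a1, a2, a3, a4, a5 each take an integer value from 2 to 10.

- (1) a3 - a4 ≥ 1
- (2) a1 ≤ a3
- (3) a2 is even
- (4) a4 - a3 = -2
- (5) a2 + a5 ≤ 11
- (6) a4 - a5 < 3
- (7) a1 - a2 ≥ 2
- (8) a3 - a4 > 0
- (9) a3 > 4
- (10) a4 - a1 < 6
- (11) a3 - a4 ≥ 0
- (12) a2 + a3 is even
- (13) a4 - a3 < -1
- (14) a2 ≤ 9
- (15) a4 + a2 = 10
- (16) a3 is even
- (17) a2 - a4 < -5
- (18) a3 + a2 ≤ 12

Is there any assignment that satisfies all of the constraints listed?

Satisfiable

Take a1 = 5, a2 = 2, a3 = 10, a4 = 8, a5 = 7. Then constraint 1: a3 - a4 = 2; constraint 4: a4 - a3 = -2, and every other listed constraint is also met.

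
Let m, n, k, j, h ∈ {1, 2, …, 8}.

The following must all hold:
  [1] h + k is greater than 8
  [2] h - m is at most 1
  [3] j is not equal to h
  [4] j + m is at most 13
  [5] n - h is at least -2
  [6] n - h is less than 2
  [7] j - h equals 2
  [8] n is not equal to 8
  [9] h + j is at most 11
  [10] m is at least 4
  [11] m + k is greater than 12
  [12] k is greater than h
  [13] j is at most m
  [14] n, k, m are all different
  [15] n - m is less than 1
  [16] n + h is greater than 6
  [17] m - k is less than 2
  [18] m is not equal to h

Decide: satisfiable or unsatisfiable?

Satisfiable

Setting (m, n, k, j, h) = (6, 5, 7, 6, 4) satisfies everything: constraint 1: h + k = 11; constraint 2: h - m = -2; constraint 4: j + m = 12, and the others follow.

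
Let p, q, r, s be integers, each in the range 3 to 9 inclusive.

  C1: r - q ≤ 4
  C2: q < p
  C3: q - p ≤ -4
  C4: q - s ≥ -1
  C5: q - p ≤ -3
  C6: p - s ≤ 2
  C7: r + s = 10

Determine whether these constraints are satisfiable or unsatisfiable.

Constraints 3, 4, and 6 give q − s ≥ -1, s − p ≥ -2, p − q ≥ 4.
Adding all 3 inequalities: the left sides telescope to 0, and the right sides sum to (-1) + (-2) + 4 = 1. So 0 ≥ 1, which is false.

Unsatisfiable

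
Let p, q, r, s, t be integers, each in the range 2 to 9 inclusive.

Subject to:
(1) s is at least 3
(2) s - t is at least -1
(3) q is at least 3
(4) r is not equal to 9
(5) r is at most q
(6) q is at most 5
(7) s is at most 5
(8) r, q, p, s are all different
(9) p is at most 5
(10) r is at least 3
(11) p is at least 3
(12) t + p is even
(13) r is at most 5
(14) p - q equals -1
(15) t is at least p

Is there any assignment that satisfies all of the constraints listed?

Constraints 1, 3, 6, 7, 9, 10, 11, and 13 confine each of r, q, p, s to the 3 values {3, …, 5}.
Constraint 8 requires all 4 of them to be distinct, but only 3 values are available — impossible by the pigeonhole principle.

Unsatisfiable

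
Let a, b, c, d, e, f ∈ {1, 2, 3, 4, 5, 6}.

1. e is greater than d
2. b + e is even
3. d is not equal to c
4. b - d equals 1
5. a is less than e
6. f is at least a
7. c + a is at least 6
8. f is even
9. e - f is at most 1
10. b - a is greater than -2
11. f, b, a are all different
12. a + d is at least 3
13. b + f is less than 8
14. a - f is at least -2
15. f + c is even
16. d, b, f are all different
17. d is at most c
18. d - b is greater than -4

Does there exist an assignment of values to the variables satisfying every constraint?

Satisfiable

The assignment a = 2, b = 3, c = 6, d = 2, e = 3, f = 4 works:
  constraint 4 holds since b - d = 1.
  constraint 7 holds since c + a = 8.
The rest check out directly.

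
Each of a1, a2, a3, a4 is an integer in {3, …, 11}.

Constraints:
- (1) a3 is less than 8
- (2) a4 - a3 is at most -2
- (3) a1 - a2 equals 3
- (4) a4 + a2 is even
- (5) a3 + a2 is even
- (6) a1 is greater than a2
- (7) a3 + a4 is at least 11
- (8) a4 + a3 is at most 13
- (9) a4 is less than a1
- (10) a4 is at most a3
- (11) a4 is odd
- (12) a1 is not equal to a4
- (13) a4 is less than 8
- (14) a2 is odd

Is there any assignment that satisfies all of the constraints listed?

Try a1 = 8, a2 = 5, a3 = 7, a4 = 5.
Check constraint 2: a4 - a3 = -2; constraint 3: a1 - a2 = 3. The remaining constraints are straightforward to verify.

Satisfiable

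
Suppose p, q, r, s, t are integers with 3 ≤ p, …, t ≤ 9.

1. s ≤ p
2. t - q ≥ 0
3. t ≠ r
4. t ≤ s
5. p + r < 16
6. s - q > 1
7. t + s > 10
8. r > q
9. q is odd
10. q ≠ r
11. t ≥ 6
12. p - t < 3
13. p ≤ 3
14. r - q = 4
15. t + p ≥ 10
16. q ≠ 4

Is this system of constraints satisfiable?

Unsatisfiable

From constraints 4 and 11: s ≥ t and t ≥ 6, so s ≥ 6. From constraints 1 and 13: s ≤ p and p ≤ 3, so s ≤ 3. But 3 < 6, so no value of s works.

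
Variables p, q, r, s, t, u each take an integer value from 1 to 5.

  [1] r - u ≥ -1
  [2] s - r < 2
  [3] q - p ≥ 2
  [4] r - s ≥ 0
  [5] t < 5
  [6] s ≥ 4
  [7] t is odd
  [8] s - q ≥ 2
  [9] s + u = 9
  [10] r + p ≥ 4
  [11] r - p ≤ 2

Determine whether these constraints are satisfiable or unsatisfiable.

Unsatisfiable

Constraints 3, 4, 8, and 11 give q − p ≥ 2, p − r ≥ -2, r − s ≥ 0, s − q ≥ 2.
Adding all 4 inequalities: the left sides telescope to 0, and the right sides sum to 2 + (-2) + 0 + 2 = 2. So 0 ≥ 2, which is false.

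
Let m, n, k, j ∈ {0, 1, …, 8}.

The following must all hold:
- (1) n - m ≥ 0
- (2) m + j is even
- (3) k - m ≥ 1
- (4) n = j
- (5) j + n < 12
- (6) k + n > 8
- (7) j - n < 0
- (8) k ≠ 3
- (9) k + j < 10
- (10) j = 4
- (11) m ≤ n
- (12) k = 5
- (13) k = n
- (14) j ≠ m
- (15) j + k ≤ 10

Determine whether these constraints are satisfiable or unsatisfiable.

Constraint 12 fixes k = 5 and constraint 10 fixes j = 4. Constraints 4 and 13 give k = n = j, so k = j. But 5 ≠ 4 — contradiction.

Unsatisfiable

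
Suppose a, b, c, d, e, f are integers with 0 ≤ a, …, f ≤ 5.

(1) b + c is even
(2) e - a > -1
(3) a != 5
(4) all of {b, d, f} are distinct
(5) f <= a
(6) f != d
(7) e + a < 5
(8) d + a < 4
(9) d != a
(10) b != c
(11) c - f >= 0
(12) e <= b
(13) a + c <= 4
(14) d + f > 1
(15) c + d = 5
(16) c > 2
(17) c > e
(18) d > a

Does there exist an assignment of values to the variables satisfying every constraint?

Take a = 0, b = 5, c = 3, d = 2, e = 2, f = 0. Then constraint 2: e - a = 2; constraint 7: e + a = 2, and every other listed constraint is also met.

Satisfiable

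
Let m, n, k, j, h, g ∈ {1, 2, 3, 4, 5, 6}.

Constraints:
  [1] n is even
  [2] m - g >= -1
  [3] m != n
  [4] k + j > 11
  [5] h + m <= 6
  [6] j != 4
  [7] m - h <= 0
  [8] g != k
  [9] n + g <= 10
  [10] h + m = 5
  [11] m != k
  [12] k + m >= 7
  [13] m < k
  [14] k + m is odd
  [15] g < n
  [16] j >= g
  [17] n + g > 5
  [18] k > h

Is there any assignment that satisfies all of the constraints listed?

One satisfying assignment is m = 1, n = 6, k = 6, j = 6, h = 4, g = 1.
For the less obvious constraints — constraint 2: m - g = 0; constraint 4: k + j = 12; constraint 5: h + m = 5 — and the others hold by inspection.

Satisfiable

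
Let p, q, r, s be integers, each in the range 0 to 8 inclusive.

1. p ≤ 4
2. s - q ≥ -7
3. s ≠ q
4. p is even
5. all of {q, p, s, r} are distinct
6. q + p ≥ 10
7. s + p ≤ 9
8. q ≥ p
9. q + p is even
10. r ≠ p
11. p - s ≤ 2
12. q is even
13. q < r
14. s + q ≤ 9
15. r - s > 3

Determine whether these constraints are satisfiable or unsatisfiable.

One satisfying assignment is p = 4, q = 6, r = 8, s = 2.
For the less obvious constraints — constraint 2: s - q = -4; constraint 6: q + p = 10; constraint 7: s + p = 6 — and the others hold by inspection.

Satisfiable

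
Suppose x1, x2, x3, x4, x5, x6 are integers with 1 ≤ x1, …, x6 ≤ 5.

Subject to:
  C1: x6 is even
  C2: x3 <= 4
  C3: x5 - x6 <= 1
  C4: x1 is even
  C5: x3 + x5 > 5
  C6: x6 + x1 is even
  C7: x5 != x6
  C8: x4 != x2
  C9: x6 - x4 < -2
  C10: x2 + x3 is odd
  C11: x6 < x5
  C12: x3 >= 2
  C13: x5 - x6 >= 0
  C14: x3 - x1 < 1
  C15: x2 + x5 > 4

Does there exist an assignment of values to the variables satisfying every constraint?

Satisfiable

Take x1 = 4, x2 = 2, x3 = 3, x4 = 5, x5 = 3, x6 = 2. Then constraint 3: x5 - x6 = 1; constraint 5: x3 + x5 = 6, and every other listed constraint is also met.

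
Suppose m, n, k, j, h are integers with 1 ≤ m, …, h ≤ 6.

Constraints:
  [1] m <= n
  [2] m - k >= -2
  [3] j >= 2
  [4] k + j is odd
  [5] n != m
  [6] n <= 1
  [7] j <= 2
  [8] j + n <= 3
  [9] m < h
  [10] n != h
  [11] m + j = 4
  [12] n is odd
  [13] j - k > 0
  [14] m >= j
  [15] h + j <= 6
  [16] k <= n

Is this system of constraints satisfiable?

From constraints 1 and 6: m ≤ n ≤ 1. From constraint 7: j ≤ 2. Hence m + j ≤ 3. But constraint 11 requires m + j = 4, and 4 > 3. Contradiction.

Unsatisfiable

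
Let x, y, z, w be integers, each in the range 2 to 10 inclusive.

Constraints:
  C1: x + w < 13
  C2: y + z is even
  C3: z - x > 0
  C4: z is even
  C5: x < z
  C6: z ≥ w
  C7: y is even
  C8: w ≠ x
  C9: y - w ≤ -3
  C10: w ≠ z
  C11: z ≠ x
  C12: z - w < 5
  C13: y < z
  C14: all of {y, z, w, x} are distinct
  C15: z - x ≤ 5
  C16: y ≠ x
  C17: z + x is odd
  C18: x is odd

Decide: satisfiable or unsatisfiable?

Satisfiable

The assignment x = 5, y = 2, z = 8, w = 6 works:
  constraint 1 holds since x + w = 11.
  constraint 3 holds since z - x = 3.
The rest check out directly.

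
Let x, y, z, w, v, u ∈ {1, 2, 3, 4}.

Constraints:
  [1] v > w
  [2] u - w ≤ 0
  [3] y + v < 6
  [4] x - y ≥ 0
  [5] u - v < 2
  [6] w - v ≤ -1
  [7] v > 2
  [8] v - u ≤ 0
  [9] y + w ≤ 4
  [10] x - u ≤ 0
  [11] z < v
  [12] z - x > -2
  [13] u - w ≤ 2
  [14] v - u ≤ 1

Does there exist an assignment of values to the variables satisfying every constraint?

Constraints 2, 6, and 8 give v − w ≥ 1, w − u ≥ 0, u − v ≥ 0.
Adding all 3 inequalities: the left sides telescope to 0, and the right sides sum to 1 + 0 + 0 = 1. So 0 ≥ 1, which is false.

Unsatisfiable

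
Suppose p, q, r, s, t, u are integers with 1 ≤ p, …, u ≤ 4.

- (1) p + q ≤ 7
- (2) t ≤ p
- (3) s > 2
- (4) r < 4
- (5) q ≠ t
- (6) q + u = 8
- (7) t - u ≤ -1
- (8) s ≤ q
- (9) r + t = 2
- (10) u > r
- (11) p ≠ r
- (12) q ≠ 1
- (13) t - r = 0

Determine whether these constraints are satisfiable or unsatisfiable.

Satisfiable

One satisfying assignment is p = 3, q = 4, r = 1, s = 3, t = 1, u = 4.
For the less obvious constraints — constraint 1: p + q = 7; constraint 6: q + u = 8 — and the others hold by inspection.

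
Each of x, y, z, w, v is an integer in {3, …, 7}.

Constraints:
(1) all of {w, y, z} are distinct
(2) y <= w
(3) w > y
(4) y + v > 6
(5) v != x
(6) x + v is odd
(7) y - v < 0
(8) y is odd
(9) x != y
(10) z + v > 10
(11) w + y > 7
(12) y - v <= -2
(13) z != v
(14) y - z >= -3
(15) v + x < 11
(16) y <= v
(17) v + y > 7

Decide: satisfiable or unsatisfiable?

Satisfiable

The assignment x = 4, y = 3, z = 6, w = 5, v = 5 works:
  constraint 4 holds since y + v = 8.
  constraint 7 holds since y - v = -2.
The rest check out directly.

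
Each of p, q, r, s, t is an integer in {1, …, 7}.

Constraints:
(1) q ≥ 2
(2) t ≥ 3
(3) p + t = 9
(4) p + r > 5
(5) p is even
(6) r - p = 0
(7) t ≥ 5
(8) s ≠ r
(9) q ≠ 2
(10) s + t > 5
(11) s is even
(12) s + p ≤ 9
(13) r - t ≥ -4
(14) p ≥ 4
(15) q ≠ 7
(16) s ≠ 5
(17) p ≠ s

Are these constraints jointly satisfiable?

Satisfiable

Try p = 4, q = 4, r = 4, s = 2, t = 5.
Check constraint 3: p + t = 9; constraint 4: p + r = 8; constraint 6: r - p = 0. The remaining constraints are straightforward to verify.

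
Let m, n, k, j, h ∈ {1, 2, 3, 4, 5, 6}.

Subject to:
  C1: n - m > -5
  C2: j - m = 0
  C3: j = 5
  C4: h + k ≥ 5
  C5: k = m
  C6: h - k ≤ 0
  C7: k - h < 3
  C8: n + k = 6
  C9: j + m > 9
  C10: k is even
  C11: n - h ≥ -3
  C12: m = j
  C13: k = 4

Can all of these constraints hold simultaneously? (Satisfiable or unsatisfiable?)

Unsatisfiable

Constraint 13 fixes k = 4 and constraint 3 fixes j = 5. Constraints 5 and 12 give k = m = j, so k = j. But 4 ≠ 5 — contradiction.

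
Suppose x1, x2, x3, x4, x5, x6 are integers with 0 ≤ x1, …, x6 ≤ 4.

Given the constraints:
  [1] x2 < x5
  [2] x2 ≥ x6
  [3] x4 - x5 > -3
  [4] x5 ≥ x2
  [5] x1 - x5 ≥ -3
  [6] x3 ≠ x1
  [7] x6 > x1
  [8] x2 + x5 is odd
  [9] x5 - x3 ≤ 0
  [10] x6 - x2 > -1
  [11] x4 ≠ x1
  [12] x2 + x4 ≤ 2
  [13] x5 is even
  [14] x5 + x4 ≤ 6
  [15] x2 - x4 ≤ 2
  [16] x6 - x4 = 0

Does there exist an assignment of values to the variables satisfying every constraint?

The assignment x1 = 0, x2 = 1, x3 = 2, x4 = 1, x5 = 2, x6 = 1 works:
  constraint 3 holds since x4 - x5 = -1.
  constraint 5 holds since x1 - x5 = -2.
  constraint 9 holds since x5 - x3 = 0.
The rest check out directly.

Satisfiable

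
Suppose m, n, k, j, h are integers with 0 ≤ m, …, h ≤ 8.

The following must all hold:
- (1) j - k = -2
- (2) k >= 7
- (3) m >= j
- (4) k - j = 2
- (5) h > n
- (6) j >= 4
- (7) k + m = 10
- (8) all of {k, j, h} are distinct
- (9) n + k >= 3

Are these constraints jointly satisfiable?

Unsatisfiable

From constraint 2: k ≥ 7. From constraints 3 and 6: m ≥ j ≥ 4. Hence k + m ≥ 11. But constraint 7 requires k + m = 10, and 10 < 11. Contradiction.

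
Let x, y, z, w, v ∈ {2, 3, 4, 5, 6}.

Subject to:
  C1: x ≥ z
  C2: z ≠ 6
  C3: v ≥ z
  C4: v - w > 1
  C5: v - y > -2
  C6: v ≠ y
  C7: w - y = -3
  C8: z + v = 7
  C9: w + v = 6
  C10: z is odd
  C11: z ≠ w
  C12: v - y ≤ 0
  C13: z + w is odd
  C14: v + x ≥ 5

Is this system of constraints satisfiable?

Take x = 3, y = 5, z = 3, w = 2, v = 4. Then constraint 4: v - w = 2; constraint 5: v - y = -1; constraint 7: w - y = -3, and every other listed constraint is also met.

Satisfiable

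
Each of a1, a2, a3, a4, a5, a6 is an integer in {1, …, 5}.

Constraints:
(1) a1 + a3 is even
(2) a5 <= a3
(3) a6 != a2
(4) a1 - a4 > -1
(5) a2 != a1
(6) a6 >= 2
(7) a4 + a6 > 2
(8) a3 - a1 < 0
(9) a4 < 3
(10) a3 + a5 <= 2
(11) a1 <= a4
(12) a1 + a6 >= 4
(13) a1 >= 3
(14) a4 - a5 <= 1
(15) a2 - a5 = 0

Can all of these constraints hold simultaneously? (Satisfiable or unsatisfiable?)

From constraints 11 and 13: a4 ≥ a1 and a1 ≥ 3, so a4 ≥ 3. From constraint 9: a4 ≤ 2. But 2 < 3, so no value of a4 works.

Unsatisfiable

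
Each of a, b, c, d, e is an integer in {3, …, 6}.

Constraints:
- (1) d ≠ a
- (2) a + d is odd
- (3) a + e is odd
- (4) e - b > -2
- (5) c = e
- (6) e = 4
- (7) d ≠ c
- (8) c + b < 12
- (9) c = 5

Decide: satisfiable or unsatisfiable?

Unsatisfiable

Constraint 9 fixes c = 5 and constraint 6 fixes e = 4, but constraint 5 requires c = e. Since 5 ≠ 4, contradiction.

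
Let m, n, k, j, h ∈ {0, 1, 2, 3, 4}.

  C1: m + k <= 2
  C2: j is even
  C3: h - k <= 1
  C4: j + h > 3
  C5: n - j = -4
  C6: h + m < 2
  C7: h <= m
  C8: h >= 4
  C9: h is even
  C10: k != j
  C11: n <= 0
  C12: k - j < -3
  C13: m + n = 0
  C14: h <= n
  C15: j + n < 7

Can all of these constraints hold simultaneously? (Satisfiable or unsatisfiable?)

From constraint 8: h ≥ 4. From constraints 11 and 14: h ≤ n and n ≤ 0, so h ≤ 0. But 0 < 4, so no value of h works.

Unsatisfiable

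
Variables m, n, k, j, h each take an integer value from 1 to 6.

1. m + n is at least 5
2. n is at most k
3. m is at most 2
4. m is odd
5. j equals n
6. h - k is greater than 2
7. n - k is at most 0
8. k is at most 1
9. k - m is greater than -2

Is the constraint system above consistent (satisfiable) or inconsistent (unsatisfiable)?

Unsatisfiable

From constraint 3: m ≤ 2. From constraints 2 and 8: n ≤ k ≤ 1. Hence m + n ≤ 3. But constraint 1 requires m + n ≥ 5, and 5 > 3. Contradiction.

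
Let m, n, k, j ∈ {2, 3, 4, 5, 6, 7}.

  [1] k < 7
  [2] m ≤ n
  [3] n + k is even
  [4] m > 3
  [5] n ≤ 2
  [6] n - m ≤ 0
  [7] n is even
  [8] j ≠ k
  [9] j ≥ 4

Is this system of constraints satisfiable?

Unsatisfiable

From constraint 4: m ≥ 4. From constraints 2 and 5: m ≤ n and n ≤ 2, so m ≤ 2. But 2 < 4, so no value of m works.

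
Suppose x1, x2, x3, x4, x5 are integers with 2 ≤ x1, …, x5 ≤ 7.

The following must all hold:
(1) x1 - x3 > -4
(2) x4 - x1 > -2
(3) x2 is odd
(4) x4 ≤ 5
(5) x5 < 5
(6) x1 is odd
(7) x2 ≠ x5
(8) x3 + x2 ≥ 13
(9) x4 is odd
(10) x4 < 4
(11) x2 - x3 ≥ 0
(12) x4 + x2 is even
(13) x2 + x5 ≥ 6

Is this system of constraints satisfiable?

The assignment x1 = 3, x2 = 7, x3 = 6, x4 = 3, x5 = 2 works:
  constraint 1 holds since x1 - x3 = -3.
  constraint 2 holds since x4 - x1 = 0.
  constraint 8 holds since x3 + x2 = 13.
The rest check out directly.

Satisfiable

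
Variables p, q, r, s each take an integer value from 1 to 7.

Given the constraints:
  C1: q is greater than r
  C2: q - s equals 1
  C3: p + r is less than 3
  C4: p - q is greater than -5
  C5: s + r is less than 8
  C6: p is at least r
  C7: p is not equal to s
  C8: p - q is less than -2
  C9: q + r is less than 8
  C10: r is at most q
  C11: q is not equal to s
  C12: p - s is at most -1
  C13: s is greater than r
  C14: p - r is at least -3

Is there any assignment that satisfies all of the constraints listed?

One satisfying assignment is p = 1, q = 5, r = 1, s = 4.
For the less obvious constraints — constraint 2: q - s = 1; constraint 3: p + r = 2; constraint 4: p - q = -4 — and the others hold by inspection.

Satisfiable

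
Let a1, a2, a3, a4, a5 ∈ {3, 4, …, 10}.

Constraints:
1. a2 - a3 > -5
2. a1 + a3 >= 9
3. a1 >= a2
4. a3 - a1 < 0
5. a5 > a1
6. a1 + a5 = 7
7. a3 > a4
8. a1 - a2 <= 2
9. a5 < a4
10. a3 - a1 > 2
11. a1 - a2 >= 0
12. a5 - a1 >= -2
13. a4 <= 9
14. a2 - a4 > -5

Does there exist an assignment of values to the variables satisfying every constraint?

Unsatisfiable

Constraints 4, 5, 7, and 9 give a1 < a5, a5 < a4, a4 < a3, a3 < a1. Chaining: a1 < a5 < a4 < a3 < a1, which forces a1 < a1 — impossible.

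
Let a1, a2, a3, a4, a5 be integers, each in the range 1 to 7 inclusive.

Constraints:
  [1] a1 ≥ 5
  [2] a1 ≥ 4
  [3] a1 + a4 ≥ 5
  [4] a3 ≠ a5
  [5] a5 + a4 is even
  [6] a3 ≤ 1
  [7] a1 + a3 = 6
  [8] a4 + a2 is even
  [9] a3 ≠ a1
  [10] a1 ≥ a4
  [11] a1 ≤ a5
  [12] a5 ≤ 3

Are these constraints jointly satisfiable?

From constraints 1 and 11: a5 ≥ a1 and a1 ≥ 5, so a5 ≥ 5. From constraint 12: a5 ≤ 3. But 3 < 5, so no value of a5 works.

Unsatisfiable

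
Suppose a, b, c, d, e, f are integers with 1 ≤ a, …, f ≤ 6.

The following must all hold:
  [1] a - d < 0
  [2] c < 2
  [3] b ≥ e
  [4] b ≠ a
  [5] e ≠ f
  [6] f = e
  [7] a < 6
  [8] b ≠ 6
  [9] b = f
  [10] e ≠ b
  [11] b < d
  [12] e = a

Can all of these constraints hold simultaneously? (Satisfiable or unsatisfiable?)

Unsatisfiable

From constraints 6, 9, and 12, b = f = e = a, so b = a. But constraint 4 says b ≠ a. Contradiction.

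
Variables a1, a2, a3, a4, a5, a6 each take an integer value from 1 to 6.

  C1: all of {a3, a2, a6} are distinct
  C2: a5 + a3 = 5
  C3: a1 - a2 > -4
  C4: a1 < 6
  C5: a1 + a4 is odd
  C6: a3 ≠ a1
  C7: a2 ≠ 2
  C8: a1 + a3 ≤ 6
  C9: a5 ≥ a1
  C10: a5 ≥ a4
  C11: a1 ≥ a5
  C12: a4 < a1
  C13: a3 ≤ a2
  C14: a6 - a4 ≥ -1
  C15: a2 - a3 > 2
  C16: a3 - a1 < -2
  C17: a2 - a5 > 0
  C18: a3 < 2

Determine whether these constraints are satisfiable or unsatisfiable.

Take a1 = 4, a2 = 5, a3 = 1, a4 = 1, a5 = 4, a6 = 3. Then constraint 2: a5 + a3 = 5; constraint 3: a1 - a2 = -1; constraint 8: a1 + a3 = 5, and every other listed constraint is also met.

Satisfiable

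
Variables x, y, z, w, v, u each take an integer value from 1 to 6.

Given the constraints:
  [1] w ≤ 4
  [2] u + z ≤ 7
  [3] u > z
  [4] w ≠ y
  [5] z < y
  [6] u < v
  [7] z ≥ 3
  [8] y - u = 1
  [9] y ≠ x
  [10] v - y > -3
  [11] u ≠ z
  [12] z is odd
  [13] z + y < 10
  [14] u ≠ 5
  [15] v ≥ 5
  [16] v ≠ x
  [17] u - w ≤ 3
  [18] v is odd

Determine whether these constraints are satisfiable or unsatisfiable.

Take x = 2, y = 5, z = 3, w = 2, v = 5, u = 4. Then constraint 2: u + z = 7; constraint 8: y - u = 1, and every other listed constraint is also met.

Satisfiable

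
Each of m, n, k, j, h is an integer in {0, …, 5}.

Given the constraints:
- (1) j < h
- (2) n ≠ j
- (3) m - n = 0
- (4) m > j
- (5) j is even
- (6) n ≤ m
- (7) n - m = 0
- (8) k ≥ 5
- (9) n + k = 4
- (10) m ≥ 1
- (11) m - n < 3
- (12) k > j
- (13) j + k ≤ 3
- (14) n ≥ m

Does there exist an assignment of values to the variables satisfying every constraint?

From constraints 10 and 14: n ≥ m ≥ 1. From constraint 8: k ≥ 5. Hence n + k ≥ 6. But constraint 9 requires n + k = 4, and 4 < 6. Contradiction.

Unsatisfiable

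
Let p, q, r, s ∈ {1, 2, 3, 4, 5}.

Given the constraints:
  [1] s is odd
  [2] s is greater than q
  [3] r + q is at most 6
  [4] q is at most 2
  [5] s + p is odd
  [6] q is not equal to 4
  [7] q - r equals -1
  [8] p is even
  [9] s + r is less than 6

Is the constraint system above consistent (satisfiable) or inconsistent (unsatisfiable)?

Satisfiable

One satisfying assignment is p = 2, q = 1, r = 2, s = 3.
For the less obvious constraints — constraint 3: r + q = 3; constraint 7: q - r = -1 — and the others hold by inspection.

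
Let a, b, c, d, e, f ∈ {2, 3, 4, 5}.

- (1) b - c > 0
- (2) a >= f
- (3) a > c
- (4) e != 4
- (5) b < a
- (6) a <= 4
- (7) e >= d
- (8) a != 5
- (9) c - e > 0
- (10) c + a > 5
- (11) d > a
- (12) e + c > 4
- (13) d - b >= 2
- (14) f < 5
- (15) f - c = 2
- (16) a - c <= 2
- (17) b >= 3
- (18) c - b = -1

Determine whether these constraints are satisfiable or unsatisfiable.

Unsatisfiable

Constraints 1, 5, 7, 9, and 11 give e < c, c < b, b < a, a < d, d ≤ e. Chaining: e < c < b < a < d ≤ e, which forces e < e — impossible.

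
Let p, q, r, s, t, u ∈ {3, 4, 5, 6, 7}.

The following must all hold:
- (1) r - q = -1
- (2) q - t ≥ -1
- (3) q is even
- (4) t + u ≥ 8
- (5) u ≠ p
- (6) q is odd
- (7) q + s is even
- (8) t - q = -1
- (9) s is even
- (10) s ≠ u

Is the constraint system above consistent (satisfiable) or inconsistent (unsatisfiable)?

Unsatisfiable

Constraint 6 makes q odd and constraint 9 makes s even, so q + s must be odd. Constraint 7 says q + s is even — contradiction.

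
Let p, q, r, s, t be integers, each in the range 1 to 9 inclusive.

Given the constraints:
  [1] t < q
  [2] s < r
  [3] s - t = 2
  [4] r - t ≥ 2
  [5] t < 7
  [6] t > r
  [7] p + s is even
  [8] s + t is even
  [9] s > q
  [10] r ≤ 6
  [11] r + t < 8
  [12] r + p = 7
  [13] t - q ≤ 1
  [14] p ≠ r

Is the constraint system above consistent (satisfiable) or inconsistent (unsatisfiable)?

Unsatisfiable

Constraints 1, 2, 6, and 9 give r < t, t < q, q < s, s < r. Chaining: r < t < q < s < r, which forces r < r — impossible.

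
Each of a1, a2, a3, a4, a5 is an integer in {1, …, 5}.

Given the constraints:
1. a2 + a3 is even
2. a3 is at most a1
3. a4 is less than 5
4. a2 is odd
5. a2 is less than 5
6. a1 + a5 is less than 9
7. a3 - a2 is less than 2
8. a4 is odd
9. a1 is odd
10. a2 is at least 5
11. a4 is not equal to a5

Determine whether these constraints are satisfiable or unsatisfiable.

Unsatisfiable

From constraint 10: a2 ≥ 5. From constraint 5: a2 ≤ 4. But 4 < 5, so no value of a2 works.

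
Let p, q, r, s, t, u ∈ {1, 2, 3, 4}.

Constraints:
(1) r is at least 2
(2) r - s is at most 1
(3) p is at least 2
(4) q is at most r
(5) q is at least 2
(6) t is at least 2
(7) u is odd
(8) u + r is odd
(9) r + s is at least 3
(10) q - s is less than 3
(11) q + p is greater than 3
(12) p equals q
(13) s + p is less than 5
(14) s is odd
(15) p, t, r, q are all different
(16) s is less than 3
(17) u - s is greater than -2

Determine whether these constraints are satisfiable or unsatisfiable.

Unsatisfiable

Constraints 1, 3, 5, and 6 confine each of p, t, r, q to the 3 values {2, …, 4} (the domain already gives each ≤ 4).
Constraint 15 requires all 4 of them to be distinct, but only 3 values are available — impossible by the pigeonhole principle.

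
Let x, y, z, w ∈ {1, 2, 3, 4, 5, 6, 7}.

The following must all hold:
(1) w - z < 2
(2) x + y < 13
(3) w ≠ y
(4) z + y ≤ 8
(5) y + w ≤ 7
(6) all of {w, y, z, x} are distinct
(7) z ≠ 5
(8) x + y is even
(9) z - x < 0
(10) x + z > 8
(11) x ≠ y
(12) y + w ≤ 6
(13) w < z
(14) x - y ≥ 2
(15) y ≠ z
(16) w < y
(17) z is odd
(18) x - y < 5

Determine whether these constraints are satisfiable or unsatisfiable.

One satisfying assignment is x = 6, y = 4, z = 3, w = 2.
For the less obvious constraints — constraint 1: w - z = -1; constraint 2: x + y = 10; constraint 4: z + y = 7 — and the others hold by inspection.

Satisfiable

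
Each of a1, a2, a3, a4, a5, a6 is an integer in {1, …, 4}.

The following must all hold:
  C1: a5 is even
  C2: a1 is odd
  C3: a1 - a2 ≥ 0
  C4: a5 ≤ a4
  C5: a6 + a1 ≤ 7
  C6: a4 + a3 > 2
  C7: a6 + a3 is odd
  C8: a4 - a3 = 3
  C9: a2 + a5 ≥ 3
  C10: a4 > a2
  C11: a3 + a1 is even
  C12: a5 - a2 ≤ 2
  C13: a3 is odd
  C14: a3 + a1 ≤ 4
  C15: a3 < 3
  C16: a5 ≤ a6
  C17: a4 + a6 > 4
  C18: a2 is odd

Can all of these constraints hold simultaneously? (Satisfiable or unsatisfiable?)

Take a1 = 3, a2 = 1, a3 = 1, a4 = 4, a5 = 2, a6 = 2. Then constraint 3: a1 - a2 = 2; constraint 5: a6 + a1 = 5, and every other listed constraint is also met.

Satisfiable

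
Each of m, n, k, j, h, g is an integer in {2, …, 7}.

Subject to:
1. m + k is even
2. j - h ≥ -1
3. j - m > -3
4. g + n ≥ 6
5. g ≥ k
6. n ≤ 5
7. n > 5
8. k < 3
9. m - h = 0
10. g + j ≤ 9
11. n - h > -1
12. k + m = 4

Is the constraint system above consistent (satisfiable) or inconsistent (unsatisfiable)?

Unsatisfiable

From constraint 7: n ≥ 6. From constraint 6: n ≤ 5. But 5 < 6, so no value of n works.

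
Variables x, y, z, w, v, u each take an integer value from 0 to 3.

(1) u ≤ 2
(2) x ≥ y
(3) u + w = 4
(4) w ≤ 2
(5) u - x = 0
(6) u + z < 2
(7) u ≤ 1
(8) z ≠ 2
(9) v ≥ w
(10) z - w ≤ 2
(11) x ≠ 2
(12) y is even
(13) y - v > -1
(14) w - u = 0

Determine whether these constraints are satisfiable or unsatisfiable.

Unsatisfiable

From constraint 7: u ≤ 1. From constraint 4: w ≤ 2. Hence u + w ≤ 3. But constraint 3 requires u + w = 4, and 4 > 3. Contradiction.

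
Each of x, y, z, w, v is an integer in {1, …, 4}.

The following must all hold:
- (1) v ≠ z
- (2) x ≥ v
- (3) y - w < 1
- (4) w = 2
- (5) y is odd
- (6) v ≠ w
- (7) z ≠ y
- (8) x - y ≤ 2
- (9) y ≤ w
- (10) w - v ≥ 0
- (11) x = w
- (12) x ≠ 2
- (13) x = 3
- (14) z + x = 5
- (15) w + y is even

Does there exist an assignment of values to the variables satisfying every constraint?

Unsatisfiable

Constraint 13 fixes x = 3 and constraint 4 fixes w = 2, but constraint 11 requires x = w. Since 3 ≠ 2, contradiction.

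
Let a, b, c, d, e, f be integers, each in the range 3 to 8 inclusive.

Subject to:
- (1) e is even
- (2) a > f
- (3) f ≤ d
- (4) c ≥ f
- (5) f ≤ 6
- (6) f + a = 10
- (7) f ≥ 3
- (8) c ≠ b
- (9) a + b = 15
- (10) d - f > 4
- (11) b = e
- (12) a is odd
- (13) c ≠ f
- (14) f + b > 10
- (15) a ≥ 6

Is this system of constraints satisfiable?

Satisfiable

Setting (a, b, c, d, e, f) = (7, 8, 5, 8, 8, 3) satisfies everything: constraint 6: f + a = 10; constraint 9: a + b = 15, and the others follow.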